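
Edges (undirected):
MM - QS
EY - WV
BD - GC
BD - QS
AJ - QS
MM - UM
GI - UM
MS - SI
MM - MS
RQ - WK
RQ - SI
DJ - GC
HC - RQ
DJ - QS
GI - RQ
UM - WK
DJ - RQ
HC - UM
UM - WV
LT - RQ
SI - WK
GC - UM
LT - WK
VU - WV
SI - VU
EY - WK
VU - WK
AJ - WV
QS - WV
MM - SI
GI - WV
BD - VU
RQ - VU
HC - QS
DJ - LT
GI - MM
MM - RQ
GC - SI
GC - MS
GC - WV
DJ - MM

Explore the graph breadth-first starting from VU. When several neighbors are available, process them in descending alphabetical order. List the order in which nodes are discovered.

VU, WV, WK, SI, RQ, BD, UM, QS, GI, GC, EY, AJ, LT, MS, MM, HC, DJ

Visit VU; enqueue WV, WK, SI, RQ, BD → queue [WV, WK, SI, RQ, BD]
Visit WV; enqueue UM, QS, GI, GC, EY, AJ → queue [WK, SI, RQ, BD, UM, QS, GI, GC, EY, AJ]
Visit WK; enqueue LT → queue [SI, RQ, BD, UM, QS, GI, GC, EY, AJ, LT]
Visit SI; enqueue MS, MM → queue [RQ, BD, UM, QS, GI, GC, EY, AJ, LT, MS, MM]
Visit RQ; enqueue HC, DJ → queue [BD, UM, QS, GI, GC, EY, AJ, LT, MS, MM, HC, DJ]
Visit BD → queue [UM, QS, GI, GC, EY, AJ, LT, MS, MM, HC, DJ]
Visit UM → queue [QS, GI, GC, EY, AJ, LT, MS, MM, HC, DJ]
Visit QS → queue [GI, GC, EY, AJ, LT, MS, MM, HC, DJ]
Visit GI → queue [GC, EY, AJ, LT, MS, MM, HC, DJ]
Visit GC → queue [EY, AJ, LT, MS, MM, HC, DJ]
Visit EY → queue [AJ, LT, MS, MM, HC, DJ]
Visit AJ → queue [LT, MS, MM, HC, DJ]
Visit LT → queue [MS, MM, HC, DJ]
Visit MS → queue [MM, HC, DJ]
Visit MM → queue [HC, DJ]
Visit HC → queue [DJ]
Visit DJ → queue []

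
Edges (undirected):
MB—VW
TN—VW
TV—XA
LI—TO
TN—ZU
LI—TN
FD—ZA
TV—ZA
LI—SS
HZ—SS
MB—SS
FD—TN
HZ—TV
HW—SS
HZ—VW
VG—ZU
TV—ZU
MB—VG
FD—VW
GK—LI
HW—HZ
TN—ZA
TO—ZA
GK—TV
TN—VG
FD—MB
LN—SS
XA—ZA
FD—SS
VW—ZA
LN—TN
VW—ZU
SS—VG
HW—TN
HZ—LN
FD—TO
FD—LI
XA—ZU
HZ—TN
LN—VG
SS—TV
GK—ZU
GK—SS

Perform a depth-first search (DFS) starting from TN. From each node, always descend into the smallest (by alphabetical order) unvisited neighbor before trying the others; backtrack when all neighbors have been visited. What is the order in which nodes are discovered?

Visit TN
TN → FD
FD → LI
LI → GK
GK → SS
SS → HW
HW → HZ
HZ → LN
LN → VG
VG → MB
MB → VW
VW → ZA
ZA → TO
ZA → TV
TV → XA
XA → ZU

TN, FD, LI, GK, SS, HW, HZ, LN, VG, MB, VW, ZA, TO, TV, XA, ZU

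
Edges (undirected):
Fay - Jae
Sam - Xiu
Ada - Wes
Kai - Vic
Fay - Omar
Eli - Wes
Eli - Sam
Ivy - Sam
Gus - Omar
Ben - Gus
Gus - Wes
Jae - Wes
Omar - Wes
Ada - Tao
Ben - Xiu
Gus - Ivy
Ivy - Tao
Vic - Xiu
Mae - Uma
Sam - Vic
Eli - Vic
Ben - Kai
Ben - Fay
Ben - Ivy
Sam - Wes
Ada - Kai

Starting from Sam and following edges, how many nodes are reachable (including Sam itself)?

14

BFS from Sam visits: Sam, Eli, Ivy, Vic, Wes, Xiu, Ben, Gus, Tao, Kai, Ada, Jae, Omar, Fay
Reachable nodes: 14 of 16 total.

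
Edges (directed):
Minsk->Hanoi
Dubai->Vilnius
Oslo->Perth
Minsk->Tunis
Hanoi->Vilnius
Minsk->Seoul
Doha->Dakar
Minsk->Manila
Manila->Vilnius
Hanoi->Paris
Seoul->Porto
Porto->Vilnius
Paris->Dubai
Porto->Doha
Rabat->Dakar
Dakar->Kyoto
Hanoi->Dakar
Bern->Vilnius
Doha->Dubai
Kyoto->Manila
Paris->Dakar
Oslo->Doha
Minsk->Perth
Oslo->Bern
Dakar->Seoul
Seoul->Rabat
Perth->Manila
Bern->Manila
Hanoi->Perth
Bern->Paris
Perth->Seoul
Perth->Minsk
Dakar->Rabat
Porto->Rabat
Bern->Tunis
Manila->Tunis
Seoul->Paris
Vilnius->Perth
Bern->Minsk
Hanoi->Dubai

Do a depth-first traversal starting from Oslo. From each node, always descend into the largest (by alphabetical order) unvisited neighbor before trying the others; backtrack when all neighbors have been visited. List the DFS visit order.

Oslo Perth Seoul Rabat Dakar Kyoto Manila Vilnius Tunis Porto Doha Dubai Paris Minsk Hanoi Bern

Visit Oslo
Oslo → Perth
Perth → Seoul
Seoul → Rabat
Rabat → Dakar
Dakar → Kyoto
Kyoto → Manila
Manila → Vilnius
Manila → Tunis
Seoul → Porto
Porto → Doha
Doha → Dubai
Seoul → Paris
Perth → Minsk
Minsk → Hanoi
Oslo → Bern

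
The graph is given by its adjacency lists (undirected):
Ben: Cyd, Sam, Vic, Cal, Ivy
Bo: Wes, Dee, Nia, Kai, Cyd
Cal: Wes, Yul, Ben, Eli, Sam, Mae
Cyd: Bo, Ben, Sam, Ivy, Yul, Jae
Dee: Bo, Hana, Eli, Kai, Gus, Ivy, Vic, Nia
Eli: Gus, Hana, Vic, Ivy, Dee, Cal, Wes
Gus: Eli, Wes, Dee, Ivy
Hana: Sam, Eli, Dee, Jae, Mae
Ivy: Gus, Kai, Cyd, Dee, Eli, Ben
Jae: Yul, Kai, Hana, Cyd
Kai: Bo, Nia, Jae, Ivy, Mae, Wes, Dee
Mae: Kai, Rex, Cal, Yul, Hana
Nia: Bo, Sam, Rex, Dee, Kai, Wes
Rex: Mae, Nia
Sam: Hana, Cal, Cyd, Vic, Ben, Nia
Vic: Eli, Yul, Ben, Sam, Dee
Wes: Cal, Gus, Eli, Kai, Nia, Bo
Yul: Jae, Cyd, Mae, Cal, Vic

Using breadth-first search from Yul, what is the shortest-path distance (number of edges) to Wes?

Level 0: Yul
Level 1: Cal, Cyd, Jae, Mae, Vic
Level 2: Ben, Bo, Dee, Eli, Hana, Ivy, Kai, Rex, Sam, Wes
Level 3: Gus, Nia
Wes first appears at level 2.

2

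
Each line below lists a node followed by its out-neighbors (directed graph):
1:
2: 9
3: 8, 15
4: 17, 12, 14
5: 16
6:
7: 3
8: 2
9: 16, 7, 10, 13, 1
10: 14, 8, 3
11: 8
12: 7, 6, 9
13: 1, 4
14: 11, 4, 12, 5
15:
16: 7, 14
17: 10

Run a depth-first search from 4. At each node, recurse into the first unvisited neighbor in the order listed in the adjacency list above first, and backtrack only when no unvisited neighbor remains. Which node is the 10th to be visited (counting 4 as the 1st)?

7

Visit 4
4 → 17
17 → 10
10 → 14
14 → 11
11 → 8
8 → 2
2 → 9
9 → 16
16 → 7
7 → 3
3 → 15
9 → 13
13 → 1
14 → 12
12 → 6
14 → 5

Visit order: 4, 17, 10, 14, 11, 8, 2, 9, 16, 7, 3, 15, 13, 1, 12, 6, 5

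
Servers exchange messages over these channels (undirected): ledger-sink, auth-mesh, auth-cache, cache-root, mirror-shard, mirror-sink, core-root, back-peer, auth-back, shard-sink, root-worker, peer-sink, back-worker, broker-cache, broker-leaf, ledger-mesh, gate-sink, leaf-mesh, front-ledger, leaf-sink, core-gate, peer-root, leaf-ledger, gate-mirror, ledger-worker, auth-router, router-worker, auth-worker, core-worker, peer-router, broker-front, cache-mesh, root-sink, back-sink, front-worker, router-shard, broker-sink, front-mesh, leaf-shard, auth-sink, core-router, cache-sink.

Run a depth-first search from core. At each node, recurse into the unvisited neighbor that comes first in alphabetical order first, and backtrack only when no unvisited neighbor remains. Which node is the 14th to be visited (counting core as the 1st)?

Visit core
core → gate
gate → mirror
mirror → shard
shard → leaf
leaf → broker
broker → cache
cache → auth
auth → back
back → peer
peer → root
root → sink
sink → ledger
ledger → front
front → mesh
front → worker
worker → router

Visit order: core, gate, mirror, shard, leaf, broker, cache, auth, back, peer, root, sink, ledger, front, mesh, worker, router

front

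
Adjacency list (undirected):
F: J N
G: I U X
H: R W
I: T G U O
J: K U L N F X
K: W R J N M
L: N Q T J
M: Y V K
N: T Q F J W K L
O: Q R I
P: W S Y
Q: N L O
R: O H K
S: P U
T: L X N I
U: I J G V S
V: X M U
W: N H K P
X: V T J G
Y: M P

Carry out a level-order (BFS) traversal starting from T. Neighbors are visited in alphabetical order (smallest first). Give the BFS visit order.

Visit T; enqueue I, L, N, X → queue [I, L, N, X]
Visit I; enqueue G, O, U → queue [L, N, X, G, O, U]
Visit L; enqueue J, Q → queue [N, X, G, O, U, J, Q]
Visit N; enqueue F, K, W → queue [X, G, O, U, J, Q, F, K, W]
Visit X; enqueue V → queue [G, O, U, J, Q, F, K, W, V]
Visit G → queue [O, U, J, Q, F, K, W, V]
Visit O; enqueue R → queue [U, J, Q, F, K, W, V, R]
Visit U; enqueue S → queue [J, Q, F, K, W, V, R, S]
Visit J → queue [Q, F, K, W, V, R, S]
Visit Q → queue [F, K, W, V, R, S]
Visit F → queue [K, W, V, R, S]
Visit K; enqueue M → queue [W, V, R, S, M]
Visit W; enqueue H, P → queue [V, R, S, M, H, P]
Visit V → queue [R, S, M, H, P]
Visit R → queue [S, M, H, P]
Visit S → queue [M, H, P]
Visit M; enqueue Y → queue [H, P, Y]
Visit H → queue [P, Y]
Visit P → queue [Y]
Visit Y → queue []

T -> I -> L -> N -> X -> G -> O -> U -> J -> Q -> F -> K -> W -> V -> R -> S -> M -> H -> P -> Y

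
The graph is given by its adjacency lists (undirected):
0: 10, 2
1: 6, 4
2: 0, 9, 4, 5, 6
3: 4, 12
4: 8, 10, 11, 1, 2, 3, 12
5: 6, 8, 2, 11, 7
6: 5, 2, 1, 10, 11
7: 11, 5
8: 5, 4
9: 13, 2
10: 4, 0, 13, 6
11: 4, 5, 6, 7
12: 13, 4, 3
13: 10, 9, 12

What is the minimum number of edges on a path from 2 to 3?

2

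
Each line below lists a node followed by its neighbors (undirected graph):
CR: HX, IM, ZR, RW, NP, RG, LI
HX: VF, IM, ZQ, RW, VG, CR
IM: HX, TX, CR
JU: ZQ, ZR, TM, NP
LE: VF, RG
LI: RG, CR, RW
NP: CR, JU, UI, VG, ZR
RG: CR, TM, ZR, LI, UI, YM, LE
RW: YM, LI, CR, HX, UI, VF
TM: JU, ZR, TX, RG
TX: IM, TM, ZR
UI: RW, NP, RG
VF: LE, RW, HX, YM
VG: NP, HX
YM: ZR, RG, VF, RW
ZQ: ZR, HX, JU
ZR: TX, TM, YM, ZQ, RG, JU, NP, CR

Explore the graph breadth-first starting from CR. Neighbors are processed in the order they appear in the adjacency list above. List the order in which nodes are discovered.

CR, HX, IM, ZR, RW, NP, RG, LI, VF, ZQ, VG, TX, TM, YM, JU, UI, LE

Visit CR; enqueue HX, IM, ZR, RW, NP, RG, LI → queue [HX, IM, ZR, RW, NP, RG, LI]
Visit HX; enqueue VF, ZQ, VG → queue [IM, ZR, RW, NP, RG, LI, VF, ZQ, VG]
Visit IM; enqueue TX → queue [ZR, RW, NP, RG, LI, VF, ZQ, VG, TX]
Visit ZR; enqueue TM, YM, JU → queue [RW, NP, RG, LI, VF, ZQ, VG, TX, TM, YM, JU]
Visit RW; enqueue UI → queue [NP, RG, LI, VF, ZQ, VG, TX, TM, YM, JU, UI]
Visit NP → queue [RG, LI, VF, ZQ, VG, TX, TM, YM, JU, UI]
Visit RG; enqueue LE → queue [LI, VF, ZQ, VG, TX, TM, YM, JU, UI, LE]
Visit LI → queue [VF, ZQ, VG, TX, TM, YM, JU, UI, LE]
Visit VF → queue [ZQ, VG, TX, TM, YM, JU, UI, LE]
Visit ZQ → queue [VG, TX, TM, YM, JU, UI, LE]
Visit VG → queue [TX, TM, YM, JU, UI, LE]
Visit TX → queue [TM, YM, JU, UI, LE]
Visit TM → queue [YM, JU, UI, LE]
Visit YM → queue [JU, UI, LE]
Visit JU → queue [UI, LE]
Visit UI → queue [LE]
Visit LE → queue []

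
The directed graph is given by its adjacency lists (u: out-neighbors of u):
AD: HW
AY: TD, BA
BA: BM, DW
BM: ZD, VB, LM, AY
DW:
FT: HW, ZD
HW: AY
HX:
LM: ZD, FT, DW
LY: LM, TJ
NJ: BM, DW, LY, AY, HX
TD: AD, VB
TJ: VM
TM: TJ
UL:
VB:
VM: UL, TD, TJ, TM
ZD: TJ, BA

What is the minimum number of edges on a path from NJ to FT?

Level 0: NJ
Level 1: AY, BM, DW, HX, LY
Level 2: BA, LM, TD, TJ, VB, ZD
Level 3: AD, FT, VM
Level 4: HW, TM, UL
FT first appears at level 3.

3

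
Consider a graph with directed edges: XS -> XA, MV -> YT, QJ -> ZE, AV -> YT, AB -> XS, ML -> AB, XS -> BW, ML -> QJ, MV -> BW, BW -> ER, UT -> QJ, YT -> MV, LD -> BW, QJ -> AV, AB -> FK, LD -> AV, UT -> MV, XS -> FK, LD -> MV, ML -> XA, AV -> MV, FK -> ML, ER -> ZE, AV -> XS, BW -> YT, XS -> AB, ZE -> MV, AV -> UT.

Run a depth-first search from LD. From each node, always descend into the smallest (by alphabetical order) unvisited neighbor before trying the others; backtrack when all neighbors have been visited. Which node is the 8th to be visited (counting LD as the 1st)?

Visit LD
LD → AV
AV → MV
MV → BW
BW → ER
ER → ZE
BW → YT
AV → UT
UT → QJ
AV → XS
XS → AB
AB → FK
FK → ML
ML → XA

Visit order: LD, AV, MV, BW, ER, ZE, YT, UT, QJ, XS, AB, FK, ML, XA

UT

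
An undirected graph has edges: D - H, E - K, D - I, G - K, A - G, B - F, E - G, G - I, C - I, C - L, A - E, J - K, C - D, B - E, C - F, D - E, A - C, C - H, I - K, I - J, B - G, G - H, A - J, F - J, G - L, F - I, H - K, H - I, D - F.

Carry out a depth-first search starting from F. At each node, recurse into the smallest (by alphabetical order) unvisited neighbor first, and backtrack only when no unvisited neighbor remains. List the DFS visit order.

F, B, E, A, C, D, H, G, I, J, K, L

Visit F
F → B
B → E
E → A
A → C
C → D
D → H
H → G
G → I
I → J
J → K
G → L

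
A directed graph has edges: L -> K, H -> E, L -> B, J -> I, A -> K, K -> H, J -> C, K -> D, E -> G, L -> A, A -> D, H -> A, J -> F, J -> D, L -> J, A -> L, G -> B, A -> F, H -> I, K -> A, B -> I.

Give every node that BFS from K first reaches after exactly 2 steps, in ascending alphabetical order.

Level 0: K
Level 1: A, D, H
Level 2: E, F, I, L
Level 3: B, G, J
Level 4: C

E, F, I, L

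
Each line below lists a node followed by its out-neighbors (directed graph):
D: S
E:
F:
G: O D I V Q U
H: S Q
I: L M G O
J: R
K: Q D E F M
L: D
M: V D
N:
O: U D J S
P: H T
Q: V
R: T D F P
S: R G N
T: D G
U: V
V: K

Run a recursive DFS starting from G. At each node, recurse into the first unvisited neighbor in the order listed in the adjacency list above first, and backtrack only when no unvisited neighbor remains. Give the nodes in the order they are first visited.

Visit G
G → O
O → U
U → V
V → K
K → Q
K → D
D → S
S → R
R → T
R → F
R → P
P → H
S → N
K → E
K → M
O → J
G → I
I → L

G, O, U, V, K, Q, D, S, R, T, F, P, H, N, E, M, J, I, L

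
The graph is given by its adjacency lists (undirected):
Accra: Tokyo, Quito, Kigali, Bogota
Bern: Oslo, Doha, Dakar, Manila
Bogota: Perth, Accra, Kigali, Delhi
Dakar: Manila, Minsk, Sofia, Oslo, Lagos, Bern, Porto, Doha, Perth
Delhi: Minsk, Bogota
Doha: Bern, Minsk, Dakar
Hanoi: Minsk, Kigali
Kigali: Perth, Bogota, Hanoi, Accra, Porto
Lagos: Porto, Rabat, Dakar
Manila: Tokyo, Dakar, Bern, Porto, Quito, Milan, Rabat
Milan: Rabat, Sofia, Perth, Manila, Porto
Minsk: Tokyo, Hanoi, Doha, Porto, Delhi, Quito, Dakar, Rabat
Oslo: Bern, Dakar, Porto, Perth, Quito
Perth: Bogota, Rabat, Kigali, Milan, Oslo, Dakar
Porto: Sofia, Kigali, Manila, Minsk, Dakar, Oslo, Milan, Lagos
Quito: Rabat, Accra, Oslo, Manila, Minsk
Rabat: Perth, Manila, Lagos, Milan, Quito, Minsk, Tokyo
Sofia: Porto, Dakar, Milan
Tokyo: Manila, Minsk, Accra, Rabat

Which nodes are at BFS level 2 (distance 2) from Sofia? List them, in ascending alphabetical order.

Bern, Doha, Kigali, Lagos, Manila, Minsk, Oslo, Perth, Rabat

Level 0: Sofia
Level 1: Dakar, Milan, Porto
Level 2: Bern, Doha, Kigali, Lagos, Manila, Minsk, Oslo, Perth, Rabat
Level 3: Accra, Bogota, Delhi, Hanoi, Quito, Tokyo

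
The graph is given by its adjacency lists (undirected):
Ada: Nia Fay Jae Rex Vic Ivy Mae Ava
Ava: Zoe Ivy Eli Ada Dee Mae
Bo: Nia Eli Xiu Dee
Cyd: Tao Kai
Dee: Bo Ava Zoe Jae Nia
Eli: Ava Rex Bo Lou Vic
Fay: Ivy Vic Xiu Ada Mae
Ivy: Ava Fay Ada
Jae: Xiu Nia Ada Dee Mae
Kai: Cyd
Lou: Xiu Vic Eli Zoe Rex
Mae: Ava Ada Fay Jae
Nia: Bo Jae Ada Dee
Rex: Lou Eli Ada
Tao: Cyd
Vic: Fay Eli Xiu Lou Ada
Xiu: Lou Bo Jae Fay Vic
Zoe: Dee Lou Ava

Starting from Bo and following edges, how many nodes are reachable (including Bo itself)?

15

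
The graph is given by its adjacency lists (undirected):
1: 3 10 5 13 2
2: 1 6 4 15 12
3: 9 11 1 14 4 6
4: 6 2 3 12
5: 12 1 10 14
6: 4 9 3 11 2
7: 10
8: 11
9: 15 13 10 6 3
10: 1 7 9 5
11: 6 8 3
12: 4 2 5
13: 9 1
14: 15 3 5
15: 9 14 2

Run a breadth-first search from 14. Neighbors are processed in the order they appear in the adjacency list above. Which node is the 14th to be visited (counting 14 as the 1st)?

8

Visit 14; enqueue 15, 3, 5 → queue [15, 3, 5]
Visit 15; enqueue 9, 2 → queue [3, 5, 9, 2]
Visit 3; enqueue 11, 1, 4, 6 → queue [5, 9, 2, 11, 1, 4, 6]
Visit 5; enqueue 12, 10 → queue [9, 2, 11, 1, 4, 6, 12, 10]
Visit 9; enqueue 13 → queue [2, 11, 1, 4, 6, 12, 10, 13]
Visit 2 → queue [11, 1, 4, 6, 12, 10, 13]
Visit 11; enqueue 8 → queue [1, 4, 6, 12, 10, 13, 8]
Visit 1 → queue [4, 6, 12, 10, 13, 8]
Visit 4 → queue [6, 12, 10, 13, 8]
Visit 6 → queue [12, 10, 13, 8]
Visit 12 → queue [10, 13, 8]
Visit 10; enqueue 7 → queue [13, 8, 7]
Visit 13 → queue [8, 7]
Visit 8 → queue [7]
Visit 7 → queue []

Visit order: 14, 15, 3, 5, 9, 2, 11, 1, 4, 6, 12, 10, 13, 8, 7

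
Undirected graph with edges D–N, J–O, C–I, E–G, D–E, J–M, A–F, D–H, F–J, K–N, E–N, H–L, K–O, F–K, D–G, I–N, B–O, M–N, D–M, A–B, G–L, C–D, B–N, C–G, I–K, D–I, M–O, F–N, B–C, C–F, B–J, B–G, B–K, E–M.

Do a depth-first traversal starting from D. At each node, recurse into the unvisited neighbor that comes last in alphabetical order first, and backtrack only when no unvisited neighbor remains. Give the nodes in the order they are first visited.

Visit D
D → N
N → M
M → O
O → K
K → I
I → C
C → G
G → L
L → H
G → E
G → B
B → J
J → F
F → A

D → N → M → O → K → I → C → G → L → H → E → B → J → F → A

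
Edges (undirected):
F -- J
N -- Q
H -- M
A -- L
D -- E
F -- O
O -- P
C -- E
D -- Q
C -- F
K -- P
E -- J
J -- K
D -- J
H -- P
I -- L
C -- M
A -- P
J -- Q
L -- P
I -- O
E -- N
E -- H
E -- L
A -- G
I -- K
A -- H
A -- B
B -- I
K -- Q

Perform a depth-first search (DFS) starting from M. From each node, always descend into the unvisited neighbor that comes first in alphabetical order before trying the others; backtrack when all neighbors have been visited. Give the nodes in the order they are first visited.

Visit M
M → C
C → E
E → D
D → J
J → F
F → O
O → I
I → B
B → A
A → G
A → H
H → P
P → K
K → Q
Q → N
P → L

M C E D J F O I B A G H P K Q N L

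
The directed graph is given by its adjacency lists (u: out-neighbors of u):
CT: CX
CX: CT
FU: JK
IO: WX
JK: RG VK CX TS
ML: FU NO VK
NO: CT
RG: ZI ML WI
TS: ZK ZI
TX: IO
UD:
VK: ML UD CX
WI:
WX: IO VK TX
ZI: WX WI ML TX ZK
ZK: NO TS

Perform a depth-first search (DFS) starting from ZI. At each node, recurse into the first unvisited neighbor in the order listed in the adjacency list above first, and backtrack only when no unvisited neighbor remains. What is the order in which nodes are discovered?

ZI → WX → IO → VK → ML → FU → JK → RG → WI → CX → CT → TS → ZK → NO → UD → TX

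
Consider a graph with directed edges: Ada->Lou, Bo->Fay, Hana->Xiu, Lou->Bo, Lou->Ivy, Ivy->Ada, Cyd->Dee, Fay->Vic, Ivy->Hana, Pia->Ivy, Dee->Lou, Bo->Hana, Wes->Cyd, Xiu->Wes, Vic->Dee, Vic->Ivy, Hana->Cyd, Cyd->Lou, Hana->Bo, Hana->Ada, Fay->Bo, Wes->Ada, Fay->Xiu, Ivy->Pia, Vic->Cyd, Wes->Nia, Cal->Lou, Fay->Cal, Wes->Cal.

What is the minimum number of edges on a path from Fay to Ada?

3

Level 0: Fay
Level 1: Bo, Cal, Vic, Xiu
Level 2: Cyd, Dee, Hana, Ivy, Lou, Wes
Level 3: Ada, Nia, Pia
Ada first appears at level 3.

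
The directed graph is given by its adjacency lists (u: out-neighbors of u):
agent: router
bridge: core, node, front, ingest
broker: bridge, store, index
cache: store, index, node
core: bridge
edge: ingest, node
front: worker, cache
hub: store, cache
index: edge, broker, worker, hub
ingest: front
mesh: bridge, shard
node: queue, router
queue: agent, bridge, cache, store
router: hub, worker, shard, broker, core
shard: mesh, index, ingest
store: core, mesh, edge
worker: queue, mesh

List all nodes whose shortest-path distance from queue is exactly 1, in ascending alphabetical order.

Level 0: queue
Level 1: agent, bridge, cache, store
Level 2: core, edge, front, index, ingest, mesh, node, router
Level 3: broker, hub, shard, worker

agent, bridge, cache, store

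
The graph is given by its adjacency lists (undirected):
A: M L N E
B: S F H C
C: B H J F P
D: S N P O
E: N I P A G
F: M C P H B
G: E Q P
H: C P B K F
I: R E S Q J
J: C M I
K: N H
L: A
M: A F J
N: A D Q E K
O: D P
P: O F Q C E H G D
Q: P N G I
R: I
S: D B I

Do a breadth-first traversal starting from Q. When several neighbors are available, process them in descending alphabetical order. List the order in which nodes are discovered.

Q → P → N → I → G → O → H → F → E → D → C → K → A → S → R → J → B → M → L

Visit Q; enqueue P, N, I, G → queue [P, N, I, G]
Visit P; enqueue O, H, F, E, D, C → queue [N, I, G, O, H, F, E, D, C]
Visit N; enqueue K, A → queue [I, G, O, H, F, E, D, C, K, A]
Visit I; enqueue S, R, J → queue [G, O, H, F, E, D, C, K, A, S, R, J]
Visit G → queue [O, H, F, E, D, C, K, A, S, R, J]
Visit O → queue [H, F, E, D, C, K, A, S, R, J]
Visit H; enqueue B → queue [F, E, D, C, K, A, S, R, J, B]
Visit F; enqueue M → queue [E, D, C, K, A, S, R, J, B, M]
Visit E → queue [D, C, K, A, S, R, J, B, M]
Visit D → queue [C, K, A, S, R, J, B, M]
Visit C → queue [K, A, S, R, J, B, M]
Visit K → queue [A, S, R, J, B, M]
Visit A; enqueue L → queue [S, R, J, B, M, L]
Visit S → queue [R, J, B, M, L]
Visit R → queue [J, B, M, L]
Visit J → queue [B, M, L]
Visit B → queue [M, L]
Visit M → queue [L]
Visit L → queue []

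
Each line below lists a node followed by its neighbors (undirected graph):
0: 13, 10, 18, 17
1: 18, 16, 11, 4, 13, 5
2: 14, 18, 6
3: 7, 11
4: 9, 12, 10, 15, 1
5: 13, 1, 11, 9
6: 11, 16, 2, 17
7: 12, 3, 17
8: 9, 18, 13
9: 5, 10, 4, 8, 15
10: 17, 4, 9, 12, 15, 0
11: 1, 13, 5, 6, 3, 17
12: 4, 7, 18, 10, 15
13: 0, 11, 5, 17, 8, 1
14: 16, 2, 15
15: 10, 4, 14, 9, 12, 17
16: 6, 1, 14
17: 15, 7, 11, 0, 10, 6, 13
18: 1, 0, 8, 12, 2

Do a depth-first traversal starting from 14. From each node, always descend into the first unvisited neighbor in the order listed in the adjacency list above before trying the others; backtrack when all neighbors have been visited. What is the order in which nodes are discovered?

Visit 14
14 → 16
16 → 6
6 → 11
11 → 1
1 → 18
18 → 0
0 → 13
13 → 5
5 → 9
9 → 10
10 → 17
17 → 15
15 → 4
4 → 12
12 → 7
7 → 3
9 → 8
18 → 2

14 16 6 11 1 18 0 13 5 9 10 17 15 4 12 7 3 8 2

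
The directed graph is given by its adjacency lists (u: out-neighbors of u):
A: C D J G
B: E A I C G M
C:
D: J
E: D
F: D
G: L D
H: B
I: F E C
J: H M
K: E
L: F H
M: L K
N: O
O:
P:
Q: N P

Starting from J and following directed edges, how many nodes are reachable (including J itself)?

BFS from J visits: J, H, M, B, L, K, E, A, I, C, G, F, D
Reachable nodes: 13 of 17 total.

13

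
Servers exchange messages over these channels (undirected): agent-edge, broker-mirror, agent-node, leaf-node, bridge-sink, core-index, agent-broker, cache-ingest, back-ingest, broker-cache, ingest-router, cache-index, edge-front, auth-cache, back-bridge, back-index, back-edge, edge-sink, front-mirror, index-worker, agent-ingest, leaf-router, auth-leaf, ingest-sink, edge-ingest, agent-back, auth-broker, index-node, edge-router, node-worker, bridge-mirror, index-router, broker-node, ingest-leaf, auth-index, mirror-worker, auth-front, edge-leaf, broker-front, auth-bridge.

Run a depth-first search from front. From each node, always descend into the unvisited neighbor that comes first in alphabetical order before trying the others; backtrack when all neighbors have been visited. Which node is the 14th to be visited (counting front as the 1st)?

Visit front
front → auth
auth → bridge
bridge → back
back → agent
agent → broker
broker → cache
cache → index
index → core
index → node
node → leaf
leaf → edge
edge → ingest
ingest → router
ingest → sink
node → worker
worker → mirror

Visit order: front, auth, bridge, back, agent, broker, cache, index, core, node, leaf, edge, ingest, router, sink, worker, mirror

router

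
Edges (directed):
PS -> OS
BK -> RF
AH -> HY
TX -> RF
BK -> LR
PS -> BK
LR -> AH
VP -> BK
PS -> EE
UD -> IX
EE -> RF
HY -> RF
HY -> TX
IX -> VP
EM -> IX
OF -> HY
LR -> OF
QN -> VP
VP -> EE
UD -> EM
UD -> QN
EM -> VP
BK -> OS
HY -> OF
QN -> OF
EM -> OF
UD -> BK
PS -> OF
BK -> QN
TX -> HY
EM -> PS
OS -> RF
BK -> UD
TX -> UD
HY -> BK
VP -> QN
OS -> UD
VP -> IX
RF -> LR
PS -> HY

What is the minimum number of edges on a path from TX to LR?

2

Level 0: TX
Level 1: HY, RF, UD
Level 2: BK, EM, IX, LR, OF, QN
Level 3: AH, OS, PS, VP
Level 4: EE
LR first appears at level 2.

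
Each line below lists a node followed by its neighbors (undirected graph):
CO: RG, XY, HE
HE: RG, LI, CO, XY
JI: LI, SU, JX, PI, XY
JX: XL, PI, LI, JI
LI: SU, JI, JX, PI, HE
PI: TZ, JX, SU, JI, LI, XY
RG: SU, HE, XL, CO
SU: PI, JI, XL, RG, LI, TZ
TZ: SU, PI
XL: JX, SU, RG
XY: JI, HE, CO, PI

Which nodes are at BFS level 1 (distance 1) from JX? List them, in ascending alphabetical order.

JI, LI, PI, XL

Level 0: JX
Level 1: JI, LI, PI, XL
Level 2: HE, RG, SU, TZ, XY
Level 3: CO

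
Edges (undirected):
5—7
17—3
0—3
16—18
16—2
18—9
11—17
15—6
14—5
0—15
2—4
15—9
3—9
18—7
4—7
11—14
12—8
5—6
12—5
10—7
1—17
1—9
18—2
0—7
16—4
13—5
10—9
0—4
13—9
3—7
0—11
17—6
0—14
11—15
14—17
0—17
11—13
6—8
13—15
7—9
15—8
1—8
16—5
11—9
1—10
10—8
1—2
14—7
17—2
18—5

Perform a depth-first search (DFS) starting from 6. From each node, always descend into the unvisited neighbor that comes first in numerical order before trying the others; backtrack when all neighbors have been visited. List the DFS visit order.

Visit 6
6 → 5
5 → 7
7 → 0
0 → 3
3 → 9
9 → 1
1 → 2
2 → 4
4 → 16
16 → 18
2 → 17
17 → 11
11 → 13
13 → 15
15 → 8
8 → 10
8 → 12
11 → 14

6 5 7 0 3 9 1 2 4 16 18 17 11 13 15 8 10 12 14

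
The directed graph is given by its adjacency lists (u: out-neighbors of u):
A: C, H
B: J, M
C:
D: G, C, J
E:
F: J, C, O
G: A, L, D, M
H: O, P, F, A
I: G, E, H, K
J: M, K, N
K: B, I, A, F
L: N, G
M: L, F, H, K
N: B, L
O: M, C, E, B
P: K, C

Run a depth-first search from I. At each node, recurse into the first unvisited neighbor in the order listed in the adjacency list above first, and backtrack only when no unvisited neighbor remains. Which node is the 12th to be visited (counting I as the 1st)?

Visit I
I → G
G → A
A → C
A → H
H → O
O → M
M → L
L → N
N → B
B → J
J → K
K → F
O → E
H → P
G → D

Visit order: I, G, A, C, H, O, M, L, N, B, J, K, F, E, P, D

K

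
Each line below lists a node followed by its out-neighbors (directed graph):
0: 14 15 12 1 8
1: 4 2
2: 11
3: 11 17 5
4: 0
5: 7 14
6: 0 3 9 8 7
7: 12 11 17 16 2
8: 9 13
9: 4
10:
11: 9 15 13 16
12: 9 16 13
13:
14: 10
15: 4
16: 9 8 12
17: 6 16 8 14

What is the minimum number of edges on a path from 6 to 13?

2

Level 0: 6
Level 1: 0, 3, 7, 8, 9
Level 2: 1, 2, 4, 5, 11, 12, 13, 14, 15, 16, 17
Level 3: 10
13 first appears at level 2.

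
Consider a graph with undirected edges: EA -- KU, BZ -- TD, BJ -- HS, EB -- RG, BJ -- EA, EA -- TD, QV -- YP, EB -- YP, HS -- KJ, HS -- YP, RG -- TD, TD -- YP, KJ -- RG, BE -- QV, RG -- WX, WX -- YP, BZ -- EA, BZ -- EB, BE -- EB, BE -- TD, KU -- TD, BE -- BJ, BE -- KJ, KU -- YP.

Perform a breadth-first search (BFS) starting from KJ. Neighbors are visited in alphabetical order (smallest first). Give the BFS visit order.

KJ, BE, HS, RG, BJ, EB, QV, TD, YP, WX, EA, BZ, KU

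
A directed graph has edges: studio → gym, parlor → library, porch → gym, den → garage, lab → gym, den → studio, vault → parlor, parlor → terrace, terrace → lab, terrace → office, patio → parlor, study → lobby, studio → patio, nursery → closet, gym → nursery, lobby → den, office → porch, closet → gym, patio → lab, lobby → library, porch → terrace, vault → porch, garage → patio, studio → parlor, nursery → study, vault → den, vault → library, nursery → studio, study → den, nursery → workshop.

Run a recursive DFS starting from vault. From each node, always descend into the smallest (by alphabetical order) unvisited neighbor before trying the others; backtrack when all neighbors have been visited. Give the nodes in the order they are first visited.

Visit vault
vault → den
den → garage
garage → patio
patio → lab
lab → gym
gym → nursery
nursery → closet
nursery → studio
studio → parlor
parlor → library
parlor → terrace
terrace → office
office → porch
nursery → study
study → lobby
nursery → workshop

vault den garage patio lab gym nursery closet studio parlor library terrace office porch study lobby workshop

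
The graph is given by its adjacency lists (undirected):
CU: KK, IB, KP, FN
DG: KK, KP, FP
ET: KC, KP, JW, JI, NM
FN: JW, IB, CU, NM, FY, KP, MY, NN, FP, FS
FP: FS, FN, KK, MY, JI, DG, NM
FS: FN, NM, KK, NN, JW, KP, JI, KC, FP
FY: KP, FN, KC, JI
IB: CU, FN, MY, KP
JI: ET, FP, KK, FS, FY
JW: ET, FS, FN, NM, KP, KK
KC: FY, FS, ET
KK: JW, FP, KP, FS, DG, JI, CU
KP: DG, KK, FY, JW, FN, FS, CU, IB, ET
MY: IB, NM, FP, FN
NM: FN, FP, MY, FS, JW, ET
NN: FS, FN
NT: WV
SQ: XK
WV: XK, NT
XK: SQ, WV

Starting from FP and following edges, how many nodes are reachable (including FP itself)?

16

BFS from FP visits: FP, FS, FN, KK, MY, JI, DG, NM, NN, JW, KP, KC, IB, CU, FY, ET
Reachable nodes: 16 of 20 total.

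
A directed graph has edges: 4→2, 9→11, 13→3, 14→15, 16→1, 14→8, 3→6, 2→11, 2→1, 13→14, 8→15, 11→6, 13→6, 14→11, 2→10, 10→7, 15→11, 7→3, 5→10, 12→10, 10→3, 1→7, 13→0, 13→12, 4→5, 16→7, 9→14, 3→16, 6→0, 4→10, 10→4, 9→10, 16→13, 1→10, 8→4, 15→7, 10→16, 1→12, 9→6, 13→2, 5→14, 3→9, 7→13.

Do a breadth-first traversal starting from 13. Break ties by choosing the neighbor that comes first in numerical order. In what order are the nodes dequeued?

13, 0, 2, 3, 6, 12, 14, 1, 10, 11, 9, 16, 8, 15, 7, 4, 5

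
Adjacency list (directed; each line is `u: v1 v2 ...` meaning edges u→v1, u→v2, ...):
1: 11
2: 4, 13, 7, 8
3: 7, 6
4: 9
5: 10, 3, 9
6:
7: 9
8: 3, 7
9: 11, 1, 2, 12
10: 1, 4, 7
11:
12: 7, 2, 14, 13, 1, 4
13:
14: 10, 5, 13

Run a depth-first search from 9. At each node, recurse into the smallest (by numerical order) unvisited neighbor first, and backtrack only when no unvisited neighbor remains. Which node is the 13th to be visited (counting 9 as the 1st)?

5

Visit 9
9 → 1
1 → 11
9 → 2
2 → 4
2 → 7
2 → 8
8 → 3
3 → 6
2 → 13
9 → 12
12 → 14
14 → 5
5 → 10

Visit order: 9, 1, 11, 2, 4, 7, 8, 3, 6, 13, 12, 14, 5, 10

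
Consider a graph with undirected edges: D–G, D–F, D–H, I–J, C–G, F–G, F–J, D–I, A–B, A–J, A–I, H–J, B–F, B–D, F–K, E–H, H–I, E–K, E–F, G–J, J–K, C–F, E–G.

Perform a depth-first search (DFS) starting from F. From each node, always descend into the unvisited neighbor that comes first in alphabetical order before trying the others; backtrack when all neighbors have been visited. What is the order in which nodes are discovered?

Visit F
F → B
B → A
A → I
I → D
D → G
G → C
G → E
E → H
H → J
J → K

F → B → A → I → D → G → C → E → H → J → K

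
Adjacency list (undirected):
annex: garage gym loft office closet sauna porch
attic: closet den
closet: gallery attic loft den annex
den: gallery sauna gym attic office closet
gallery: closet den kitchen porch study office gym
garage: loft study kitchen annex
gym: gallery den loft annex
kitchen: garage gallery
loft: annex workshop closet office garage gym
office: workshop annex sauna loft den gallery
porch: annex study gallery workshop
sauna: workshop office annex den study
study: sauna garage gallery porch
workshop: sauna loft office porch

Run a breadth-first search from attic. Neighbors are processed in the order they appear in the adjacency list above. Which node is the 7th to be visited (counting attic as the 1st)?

sauna

Visit attic; enqueue closet, den → queue [closet, den]
Visit closet; enqueue gallery, loft, annex → queue [den, gallery, loft, annex]
Visit den; enqueue sauna, gym, office → queue [gallery, loft, annex, sauna, gym, office]
Visit gallery; enqueue kitchen, porch, study → queue [loft, annex, sauna, gym, office, kitchen, porch, study]
Visit loft; enqueue workshop, garage → queue [annex, sauna, gym, office, kitchen, porch, study, workshop, garage]
Visit annex → queue [sauna, gym, office, kitchen, porch, study, workshop, garage]
Visit sauna → queue [gym, office, kitchen, porch, study, workshop, garage]
Visit gym → queue [office, kitchen, porch, study, workshop, garage]
Visit office → queue [kitchen, porch, study, workshop, garage]
Visit kitchen → queue [porch, study, workshop, garage]
Visit porch → queue [study, workshop, garage]
Visit study → queue [workshop, garage]
Visit workshop → queue [garage]
Visit garage → queue []

Visit order: attic, closet, den, gallery, loft, annex, sauna, gym, office, kitchen, porch, study, workshop, garage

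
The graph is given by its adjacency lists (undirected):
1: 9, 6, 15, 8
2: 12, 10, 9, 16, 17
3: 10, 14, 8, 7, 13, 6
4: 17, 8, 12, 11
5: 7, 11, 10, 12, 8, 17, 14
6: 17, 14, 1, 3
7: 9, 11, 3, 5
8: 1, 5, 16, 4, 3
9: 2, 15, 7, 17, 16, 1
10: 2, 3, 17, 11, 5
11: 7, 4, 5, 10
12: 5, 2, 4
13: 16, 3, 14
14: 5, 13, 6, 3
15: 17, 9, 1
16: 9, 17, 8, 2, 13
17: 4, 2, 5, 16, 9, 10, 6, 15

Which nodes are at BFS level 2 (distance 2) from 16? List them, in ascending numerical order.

Level 0: 16
Level 1: 2, 8, 9, 13, 17
Level 2: 1, 3, 4, 5, 6, 7, 10, 12, 14, 15
Level 3: 11

1, 3, 4, 5, 6, 7, 10, 12, 14, 15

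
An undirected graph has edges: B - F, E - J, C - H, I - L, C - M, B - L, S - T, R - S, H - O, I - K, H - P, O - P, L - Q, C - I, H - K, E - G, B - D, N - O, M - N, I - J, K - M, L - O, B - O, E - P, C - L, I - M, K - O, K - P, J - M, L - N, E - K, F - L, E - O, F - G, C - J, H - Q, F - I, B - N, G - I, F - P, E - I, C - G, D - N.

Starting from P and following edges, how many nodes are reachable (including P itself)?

16

BFS from P visits: P, O, K, H, F, E, N, L, B, M, I, Q, C, G, J, D
Reachable nodes: 16 of 19 total.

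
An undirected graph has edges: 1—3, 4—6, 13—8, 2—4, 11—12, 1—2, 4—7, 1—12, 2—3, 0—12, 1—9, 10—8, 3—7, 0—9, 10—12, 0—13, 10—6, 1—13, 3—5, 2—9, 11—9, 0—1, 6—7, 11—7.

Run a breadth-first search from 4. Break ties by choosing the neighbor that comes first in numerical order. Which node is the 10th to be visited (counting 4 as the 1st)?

0

Visit 4; enqueue 2, 6, 7 → queue [2, 6, 7]
Visit 2; enqueue 1, 3, 9 → queue [6, 7, 1, 3, 9]
Visit 6; enqueue 10 → queue [7, 1, 3, 9, 10]
Visit 7; enqueue 11 → queue [1, 3, 9, 10, 11]
Visit 1; enqueue 0, 12, 13 → queue [3, 9, 10, 11, 0, 12, 13]
Visit 3; enqueue 5 → queue [9, 10, 11, 0, 12, 13, 5]
Visit 9 → queue [10, 11, 0, 12, 13, 5]
Visit 10; enqueue 8 → queue [11, 0, 12, 13, 5, 8]
Visit 11 → queue [0, 12, 13, 5, 8]
Visit 0 → queue [12, 13, 5, 8]
Visit 12 → queue [13, 5, 8]
Visit 13 → queue [5, 8]
Visit 5 → queue [8]
Visit 8 → queue []

Visit order: 4, 2, 6, 7, 1, 3, 9, 10, 11, 0, 12, 13, 5, 8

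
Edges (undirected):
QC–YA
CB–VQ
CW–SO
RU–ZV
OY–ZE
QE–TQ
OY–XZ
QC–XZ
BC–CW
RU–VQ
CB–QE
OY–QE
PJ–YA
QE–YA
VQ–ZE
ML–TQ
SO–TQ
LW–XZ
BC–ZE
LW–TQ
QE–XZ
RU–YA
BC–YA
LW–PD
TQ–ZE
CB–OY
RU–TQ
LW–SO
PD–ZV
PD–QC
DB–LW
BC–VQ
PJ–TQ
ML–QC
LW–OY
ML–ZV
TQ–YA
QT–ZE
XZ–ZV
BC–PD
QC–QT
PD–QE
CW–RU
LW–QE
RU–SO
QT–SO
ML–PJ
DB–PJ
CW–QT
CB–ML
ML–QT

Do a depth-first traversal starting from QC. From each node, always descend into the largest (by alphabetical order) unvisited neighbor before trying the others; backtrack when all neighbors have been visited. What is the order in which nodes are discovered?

QC, YA, TQ, ZE, VQ, RU, ZV, XZ, QE, PD, LW, SO, QT, ML, PJ, DB, CB, OY, CW, BC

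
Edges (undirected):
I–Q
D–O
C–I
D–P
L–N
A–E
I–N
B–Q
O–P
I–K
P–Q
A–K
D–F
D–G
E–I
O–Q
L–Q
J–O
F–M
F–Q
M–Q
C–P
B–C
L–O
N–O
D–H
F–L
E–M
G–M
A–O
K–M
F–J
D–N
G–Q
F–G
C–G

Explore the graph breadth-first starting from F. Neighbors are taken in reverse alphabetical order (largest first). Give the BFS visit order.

F, Q, M, L, J, G, D, P, O, I, B, K, E, N, C, H, A

Visit F; enqueue Q, M, L, J, G, D → queue [Q, M, L, J, G, D]
Visit Q; enqueue P, O, I, B → queue [M, L, J, G, D, P, O, I, B]
Visit M; enqueue K, E → queue [L, J, G, D, P, O, I, B, K, E]
Visit L; enqueue N → queue [J, G, D, P, O, I, B, K, E, N]
Visit J → queue [G, D, P, O, I, B, K, E, N]
Visit G; enqueue C → queue [D, P, O, I, B, K, E, N, C]
Visit D; enqueue H → queue [P, O, I, B, K, E, N, C, H]
Visit P → queue [O, I, B, K, E, N, C, H]
Visit O; enqueue A → queue [I, B, K, E, N, C, H, A]
Visit I → queue [B, K, E, N, C, H, A]
Visit B → queue [K, E, N, C, H, A]
Visit K → queue [E, N, C, H, A]
Visit E → queue [N, C, H, A]
Visit N → queue [C, H, A]
Visit C → queue [H, A]
Visit H → queue [A]
Visit A → queue []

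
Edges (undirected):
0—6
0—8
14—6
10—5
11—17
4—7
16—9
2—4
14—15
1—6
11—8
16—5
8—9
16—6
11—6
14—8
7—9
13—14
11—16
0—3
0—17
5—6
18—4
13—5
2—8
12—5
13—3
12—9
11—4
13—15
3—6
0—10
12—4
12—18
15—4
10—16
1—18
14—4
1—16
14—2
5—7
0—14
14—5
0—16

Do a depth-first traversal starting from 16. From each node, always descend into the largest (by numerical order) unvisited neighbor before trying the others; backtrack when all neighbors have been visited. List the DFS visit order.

Visit 16
16 → 11
11 → 17
17 → 0
0 → 14
14 → 15
15 → 13
13 → 5
5 → 12
12 → 18
18 → 4
4 → 7
7 → 9
9 → 8
8 → 2
18 → 1
1 → 6
6 → 3
5 → 10

16, 11, 17, 0, 14, 15, 13, 5, 12, 18, 4, 7, 9, 8, 2, 1, 6, 3, 10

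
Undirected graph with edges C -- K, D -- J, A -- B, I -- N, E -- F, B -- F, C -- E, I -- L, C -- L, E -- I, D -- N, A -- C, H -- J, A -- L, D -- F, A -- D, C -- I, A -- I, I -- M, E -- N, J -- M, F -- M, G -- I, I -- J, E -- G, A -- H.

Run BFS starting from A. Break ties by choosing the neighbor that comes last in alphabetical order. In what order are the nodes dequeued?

Visit A; enqueue L, I, H, D, C, B → queue [L, I, H, D, C, B]
Visit L → queue [I, H, D, C, B]
Visit I; enqueue N, M, J, G, E → queue [H, D, C, B, N, M, J, G, E]
Visit H → queue [D, C, B, N, M, J, G, E]
Visit D; enqueue F → queue [C, B, N, M, J, G, E, F]
Visit C; enqueue K → queue [B, N, M, J, G, E, F, K]
Visit B → queue [N, M, J, G, E, F, K]
Visit N → queue [M, J, G, E, F, K]
Visit M → queue [J, G, E, F, K]
Visit J → queue [G, E, F, K]
Visit G → queue [E, F, K]
Visit E → queue [F, K]
Visit F → queue [K]
Visit K → queue []

A → L → I → H → D → C → B → N → M → J → G → E → F → K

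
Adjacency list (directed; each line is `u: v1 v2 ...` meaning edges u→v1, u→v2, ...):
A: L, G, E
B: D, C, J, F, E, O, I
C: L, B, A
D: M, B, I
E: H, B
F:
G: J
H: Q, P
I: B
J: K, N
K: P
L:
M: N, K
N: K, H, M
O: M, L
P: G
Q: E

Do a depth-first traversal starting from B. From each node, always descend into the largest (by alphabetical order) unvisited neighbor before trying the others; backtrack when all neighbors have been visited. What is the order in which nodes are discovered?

B -> O -> M -> N -> K -> P -> G -> J -> H -> Q -> E -> L -> I -> F -> D -> C -> A

Visit B
B → O
O → M
M → N
N → K
K → P
P → G
G → J
N → H
H → Q
Q → E
O → L
B → I
B → F
B → D
B → C
C → A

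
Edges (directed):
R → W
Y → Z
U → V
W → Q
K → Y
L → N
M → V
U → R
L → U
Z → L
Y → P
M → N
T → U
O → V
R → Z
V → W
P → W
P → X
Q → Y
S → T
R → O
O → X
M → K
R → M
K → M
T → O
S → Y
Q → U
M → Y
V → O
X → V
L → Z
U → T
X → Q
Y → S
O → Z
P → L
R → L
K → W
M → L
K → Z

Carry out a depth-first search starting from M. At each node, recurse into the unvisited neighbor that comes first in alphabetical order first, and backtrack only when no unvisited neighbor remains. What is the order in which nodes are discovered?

Visit M
M → K
K → W
W → Q
Q → U
U → R
R → L
L → N
L → Z
R → O
O → V
O → X
U → T
Q → Y
Y → P
Y → S

M -> K -> W -> Q -> U -> R -> L -> N -> Z -> O -> V -> X -> T -> Y -> P -> S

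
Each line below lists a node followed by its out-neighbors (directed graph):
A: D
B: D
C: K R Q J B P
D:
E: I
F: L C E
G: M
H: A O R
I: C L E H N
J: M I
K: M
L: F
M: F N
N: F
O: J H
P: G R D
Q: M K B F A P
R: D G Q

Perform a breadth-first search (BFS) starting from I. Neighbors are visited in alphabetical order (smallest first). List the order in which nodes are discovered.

I, C, E, H, L, N, B, J, K, P, Q, R, A, O, F, D, M, G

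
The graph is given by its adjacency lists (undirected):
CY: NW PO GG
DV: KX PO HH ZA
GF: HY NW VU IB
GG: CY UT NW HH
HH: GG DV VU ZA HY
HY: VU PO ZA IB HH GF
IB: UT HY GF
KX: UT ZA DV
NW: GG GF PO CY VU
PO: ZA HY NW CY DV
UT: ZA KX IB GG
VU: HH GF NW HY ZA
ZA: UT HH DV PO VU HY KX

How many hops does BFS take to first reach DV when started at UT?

Level 0: UT
Level 1: GG, IB, KX, ZA
Level 2: CY, DV, GF, HH, HY, NW, PO, VU
DV first appears at level 2.

2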